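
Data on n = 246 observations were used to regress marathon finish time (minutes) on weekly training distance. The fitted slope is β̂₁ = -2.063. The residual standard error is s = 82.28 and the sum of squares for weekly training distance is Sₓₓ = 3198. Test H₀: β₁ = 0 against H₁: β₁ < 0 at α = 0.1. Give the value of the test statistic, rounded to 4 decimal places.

SE(β̂₁) = s/√Sₓₓ = 82.28/√3198 = 1.45497.
t = -2.063 / 1.45497 = -1.4179.
df = n − 2 = 244.
One-sided p ≈ 0.0787, which is < 0.1, so reject H₀.
There is evidence that the true slope on weekly training distance is negative.

t = -1.4179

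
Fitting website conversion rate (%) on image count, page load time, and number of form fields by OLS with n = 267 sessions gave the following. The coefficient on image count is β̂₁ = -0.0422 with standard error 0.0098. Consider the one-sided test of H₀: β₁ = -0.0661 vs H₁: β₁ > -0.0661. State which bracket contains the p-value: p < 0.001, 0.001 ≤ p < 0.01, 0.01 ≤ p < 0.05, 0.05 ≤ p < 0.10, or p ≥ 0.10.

t = (-0.0422 − (-0.0661)) / 0.0098 = 2.439.
df = n − k − 1 = 267 − 3 − 1 = 263.
One-sided p = P(T_{263} > t) ≈ 0.0077.
So 0.001 ≤ p < 0.01.

0.001 ≤ p < 0.01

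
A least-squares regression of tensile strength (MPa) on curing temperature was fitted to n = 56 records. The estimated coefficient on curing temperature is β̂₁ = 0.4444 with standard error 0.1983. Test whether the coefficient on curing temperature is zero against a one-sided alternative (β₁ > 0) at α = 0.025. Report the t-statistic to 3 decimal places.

t = 2.241

H₀: β₁ = 0 vs H₁: β₁ > 0.
t = (β̂₁ − β₁⁰)/SE = 0.4444 / 0.1983 = 2.241.
df = n − 2 = 56 − 2 = 54.
One-sided p ≈ 0.0146, which is < 0.025, so reject H₀.
There is evidence that the true slope on curing temperature is positive.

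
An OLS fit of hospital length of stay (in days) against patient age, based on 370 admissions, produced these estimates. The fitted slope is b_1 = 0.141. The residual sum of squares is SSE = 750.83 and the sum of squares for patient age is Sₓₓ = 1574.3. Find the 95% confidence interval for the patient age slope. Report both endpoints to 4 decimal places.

MSE = SSE/(n − 2) = 750.83/368 = 2.0403.
SE(b_1) = √(MSE/Sₓₓ) = √(2.0403/1574.3) = 0.0360001.
df = n − 2 = 368.
t* = t_{0.025, 368} = 1.966431.
Margin = t* × SE = 1.966431 × 0.0360001 = 0.070792.
CI: 0.141 ± 0.070792 → (0.0702, 0.2118).
With 95% confidence, each one-unit increase in patient age is associated with a change of between 0.0702 and 0.2118 days in hospital length of stay.

(0.0702, 0.2118)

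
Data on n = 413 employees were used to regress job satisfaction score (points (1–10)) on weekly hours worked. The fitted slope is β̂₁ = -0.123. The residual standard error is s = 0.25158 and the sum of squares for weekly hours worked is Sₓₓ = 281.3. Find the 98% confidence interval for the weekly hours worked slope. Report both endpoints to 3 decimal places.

(-0.158, -0.088)

SE(β̂₁) = s/√Sₓₓ = 0.25158/√281.3 = 0.015.
df = n − 2 = 411.
t* = t_{0.01, 411} = 2.335455.
Margin = t* × SE = 2.335455 × 0.015 = 0.03503.
CI: -0.123 ± 0.03503 → (-0.158, -0.088).
With 98% confidence, each one-unit increase in weekly hours worked is associated with a change of between -0.158 and -0.088 points (1–10) in job satisfaction score.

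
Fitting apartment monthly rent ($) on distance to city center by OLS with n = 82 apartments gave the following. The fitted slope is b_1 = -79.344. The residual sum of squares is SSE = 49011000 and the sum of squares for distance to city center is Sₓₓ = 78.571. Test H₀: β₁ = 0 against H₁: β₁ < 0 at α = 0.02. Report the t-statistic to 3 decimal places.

t = -0.899

MSE = SSE/(n − 2) = 49011000/80 = 612638.
SE(b_1) = √(MSE/Sₓₓ) = √(612638/78.571) = 88.302.
t = -79.344 / 88.302 = -0.899.
df = n − 2 = 80.
One-sided p ≈ 0.1858, which is ≥ 0.02, so fail to reject H₀.
The data do not give significant evidence that the true slope on distance to city center is negative.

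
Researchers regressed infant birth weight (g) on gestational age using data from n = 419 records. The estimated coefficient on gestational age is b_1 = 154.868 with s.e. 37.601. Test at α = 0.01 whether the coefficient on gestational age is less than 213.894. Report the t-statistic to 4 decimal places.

H₀: β₁ = 213.894 vs H₁: β₁ < 213.894.
t = (b_1 − β₁⁰)/SE = (154.868 − 213.894) / 37.601 = -1.5698.
df = n − 2 = 419 − 2 = 417.
One-sided p ≈ 0.0586, which is ≥ 0.01, so fail to reject H₀.
The data do not give significant evidence that the true slope on gestational age is below 213.894 g per unit.

t = -1.5698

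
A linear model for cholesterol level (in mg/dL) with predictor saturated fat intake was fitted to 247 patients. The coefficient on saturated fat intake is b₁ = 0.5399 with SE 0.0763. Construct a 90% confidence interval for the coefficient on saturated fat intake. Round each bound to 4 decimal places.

(0.4139, 0.6659)

df = n − 2 = 247 − 2 = 245.
t* = t_{0.05, 245} = 1.651097.
Margin = t* × SE = 1.651097 × 0.0763 = 0.125979.
CI: 0.5399 ± 0.125979 → (0.4139, 0.6659).
With 90% confidence, each one-unit increase in saturated fat intake is associated with a change of between 0.4139 and 0.6659 mg/dL in cholesterol level.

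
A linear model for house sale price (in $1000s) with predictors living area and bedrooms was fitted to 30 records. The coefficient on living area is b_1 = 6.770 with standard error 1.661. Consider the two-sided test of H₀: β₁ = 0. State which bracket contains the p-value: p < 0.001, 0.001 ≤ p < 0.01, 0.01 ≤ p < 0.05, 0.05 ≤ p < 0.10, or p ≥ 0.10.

t = 6.770 / 1.661 = 4.076.
df = n − k − 1 = 30 − 2 − 1 = 27.
Two-sided p = 2·P(T_{27} > |t|) ≈ 0.0004.
So p < 0.001.

p < 0.001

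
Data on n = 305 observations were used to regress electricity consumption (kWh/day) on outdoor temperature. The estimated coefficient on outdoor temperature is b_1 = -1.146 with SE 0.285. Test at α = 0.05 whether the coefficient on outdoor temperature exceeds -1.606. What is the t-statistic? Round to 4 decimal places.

t = 1.6140

H₀: β₁ = -1.606 vs H₁: β₁ > -1.606.
t = (b_1 − β₁⁰)/SE = (-1.146 − (-1.606)) / 0.285 = 1.6140.
df = n − 2 = 305 − 2 = 303.
One-sided p ≈ 0.0538, which is ≥ 0.05, so fail to reject H₀.
The data do not give significant evidence that the true slope on outdoor temperature exceeds -1.606 kWh/day per unit.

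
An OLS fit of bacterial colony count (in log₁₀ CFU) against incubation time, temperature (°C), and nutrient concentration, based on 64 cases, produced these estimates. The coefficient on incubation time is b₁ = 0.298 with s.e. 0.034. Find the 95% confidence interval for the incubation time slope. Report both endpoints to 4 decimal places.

df = n − k − 1 = 64 − 3 − 1 = 60.
t* = t_{0.025, 60} = 2.000298.
Margin = t* × SE = 2.000298 × 0.034 = 0.068010.
CI: 0.298 ± 0.068010 → (0.2300, 0.3660).
With 95% confidence, each one-unit increase in incubation time is associated with a change of between 0.2300 and 0.3660 log₁₀ CFU in bacterial colony count, holding the other predictors fixed.

(0.2300, 0.3660)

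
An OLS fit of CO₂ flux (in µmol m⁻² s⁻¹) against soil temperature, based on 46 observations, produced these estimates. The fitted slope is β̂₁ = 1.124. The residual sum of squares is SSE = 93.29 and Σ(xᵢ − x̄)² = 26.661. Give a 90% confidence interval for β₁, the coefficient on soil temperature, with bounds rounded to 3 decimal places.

MSE = SSE/(n − 2) = 93.29/44 = 2.12023.
SE(β̂₁) = √(MSE/Sₓₓ) = √(2.12023/26.661) = 0.282003.
df = n − 2 = 44.
t* = t_{0.05, 44} = 1.68023.
Margin = t* × SE = 1.68023 × 0.282003 = 0.47383.
CI: 1.124 ± 0.47383 → (0.650, 1.598).
With 90% confidence, each one-unit increase in soil temperature is associated with a change of between 0.650 and 1.598 µmol m⁻² s⁻¹ in CO₂ flux.

(0.650, 1.598)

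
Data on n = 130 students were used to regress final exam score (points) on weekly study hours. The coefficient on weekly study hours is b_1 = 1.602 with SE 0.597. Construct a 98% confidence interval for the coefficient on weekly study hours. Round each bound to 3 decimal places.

(0.196, 3.008)

df = n − 2 = 130 − 2 = 128.
t* = t_{0.01, 128} = 2.355834.
Margin = t* × SE = 2.355834 × 0.597 = 1.40643.
CI: 1.602 ± 1.40643 → (0.196, 3.008).
With 98% confidence, each one-unit increase in weekly study hours is associated with a change of between 0.196 and 3.008 points in final exam score.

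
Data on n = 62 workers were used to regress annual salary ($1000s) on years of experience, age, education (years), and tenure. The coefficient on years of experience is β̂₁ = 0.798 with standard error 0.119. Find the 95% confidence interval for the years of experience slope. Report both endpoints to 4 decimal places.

(0.5597, 1.0363)

df = n − k − 1 = 62 − 4 − 1 = 57.
t* = t_{0.025, 57} = 2.002465.
Margin = t* × SE = 2.002465 × 0.119 = 0.238293.
CI: 0.798 ± 0.238293 → (0.5597, 1.0363).
With 95% confidence, each one-unit increase in years of experience is associated with a change of between 0.5597 and 1.0363 $1000s in annual salary, holding the other predictors fixed.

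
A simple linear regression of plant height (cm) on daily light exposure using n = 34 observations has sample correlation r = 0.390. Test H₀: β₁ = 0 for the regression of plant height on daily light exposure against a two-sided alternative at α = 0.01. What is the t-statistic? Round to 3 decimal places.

t = 2.396

t = r·√(n − 2)/√(1 − r²) = 0.390·√32/√0.8479 = 2.396.
df = n − 2 = 32.
Two-sided p ≈ 0.0226, which is ≥ 0.01, so fail to reject H₀.
The data do not give significant evidence of a linear association between daily light exposure and plant height.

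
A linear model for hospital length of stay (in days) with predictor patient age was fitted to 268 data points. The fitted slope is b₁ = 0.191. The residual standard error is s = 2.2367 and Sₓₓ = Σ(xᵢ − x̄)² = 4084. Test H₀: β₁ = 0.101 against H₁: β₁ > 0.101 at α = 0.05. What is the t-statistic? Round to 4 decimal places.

t = 2.5714

SE(b₁) = s/√Sₓₓ = 2.2367/√4084 = 0.0349997.
t = (0.191 − 0.101) / 0.0349997 = 2.5714.
df = n − 2 = 266.
One-sided p ≈ 0.0053, which is < 0.05, so reject H₀.
There is evidence that the true slope on patient age exceeds 0.101 days per unit.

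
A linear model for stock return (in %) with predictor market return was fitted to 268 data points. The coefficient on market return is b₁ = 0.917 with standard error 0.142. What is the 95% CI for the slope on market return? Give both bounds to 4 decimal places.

df = n − 2 = 268 − 2 = 266.
t* = t_{0.025, 266} = 1.968922.
Margin = t* × SE = 1.968922 × 0.142 = 0.279587.
CI: 0.917 ± 0.279587 → (0.6374, 1.1966).
With 95% confidence, each one-unit increase in market return is associated with a change of between 0.6374 and 1.1966 % in stock return.

(0.6374, 1.1966)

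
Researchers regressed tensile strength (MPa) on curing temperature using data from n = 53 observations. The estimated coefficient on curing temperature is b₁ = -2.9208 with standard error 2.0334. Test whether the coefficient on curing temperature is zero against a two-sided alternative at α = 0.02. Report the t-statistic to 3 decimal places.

t = -1.436

H₀: β₁ = 0 vs H₁: β₁ ≠ 0.
t = (b₁ − β₁⁰)/SE = -2.9208 / 2.0334 = -1.436.
df = n − 2 = 53 − 2 = 51.
Two-sided p ≈ 0.1570, which is ≥ 0.02, so fail to reject H₀.
The data do not give significant evidence of an association between curing temperature and tensile strength.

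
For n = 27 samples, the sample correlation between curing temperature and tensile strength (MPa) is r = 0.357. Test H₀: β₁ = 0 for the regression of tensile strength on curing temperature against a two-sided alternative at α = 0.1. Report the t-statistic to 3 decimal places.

t = r·√(n − 2)/√(1 − r²) = 0.357·√25/√0.872551 = 1.911.
df = n − 2 = 25.
Two-sided p ≈ 0.0675, which is < 0.1, so reject H₀.
There is evidence of a linear association between curing temperature and tensile strength.

t = 1.911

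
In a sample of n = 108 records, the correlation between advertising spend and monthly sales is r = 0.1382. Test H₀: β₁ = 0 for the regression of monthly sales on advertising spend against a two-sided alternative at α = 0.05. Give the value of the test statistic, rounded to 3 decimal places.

t = r·√(n − 2)/√(1 − r²) = 0.1382·√106/√0.980901 = 1.437.
df = n − 2 = 106.
Two-sided p ≈ 0.1538, which is ≥ 0.05, so fail to reject H₀.
The data do not give significant evidence of a linear association between advertising spend and monthly sales.

t = 1.437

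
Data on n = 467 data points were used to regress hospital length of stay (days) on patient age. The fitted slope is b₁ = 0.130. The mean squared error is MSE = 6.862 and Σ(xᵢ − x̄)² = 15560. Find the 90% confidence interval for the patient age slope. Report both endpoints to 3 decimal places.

(0.095, 0.165)

SE(b₁) = √(MSE/Sₓₓ) = √(6.862/15560) = 0.0210001.
df = n − 2 = 465.
t* = t_{0.05, 465} = 1.648137.
Margin = t* × SE = 1.648137 × 0.0210001 = 0.03461.
CI: 0.130 ± 0.03461 → (0.095, 0.165).
With 90% confidence, each one-unit increase in patient age is associated with a change of between 0.095 and 0.165 days in hospital length of stay.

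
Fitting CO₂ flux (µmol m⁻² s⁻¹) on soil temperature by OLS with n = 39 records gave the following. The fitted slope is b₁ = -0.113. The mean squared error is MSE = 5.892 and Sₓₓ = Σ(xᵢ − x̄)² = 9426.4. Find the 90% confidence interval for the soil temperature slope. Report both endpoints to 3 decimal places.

(-0.155, -0.071)

SE(b₁) = √(MSE/Sₓₓ) = √(5.892/9426.4) = 0.0250011.
df = n − 2 = 37.
t* = t_{0.05, 37} = 1.687094.
Margin = t* × SE = 1.687094 × 0.0250011 = 0.04218.
CI: -0.113 ± 0.04218 → (-0.155, -0.071).
With 90% confidence, each one-unit increase in soil temperature is associated with a change of between -0.155 and -0.071 µmol m⁻² s⁻¹ in CO₂ flux.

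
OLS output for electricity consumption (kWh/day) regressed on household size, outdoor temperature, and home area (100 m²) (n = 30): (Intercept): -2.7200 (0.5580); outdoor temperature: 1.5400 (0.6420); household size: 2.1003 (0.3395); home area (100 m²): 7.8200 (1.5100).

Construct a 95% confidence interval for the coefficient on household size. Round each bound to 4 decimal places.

Read off: b = 2.1003, SE = 0.3395 for household size.
df = n − k − 1 = 30 − 3 − 1 = 26.
t* = t_{0.025, 26} = 2.055529.
Margin = t* × SE = 2.055529 × 0.3395 = 0.697852.
CI: 2.1003 ± 0.697852 → (1.4024, 2.7982).

(1.4024, 2.7982)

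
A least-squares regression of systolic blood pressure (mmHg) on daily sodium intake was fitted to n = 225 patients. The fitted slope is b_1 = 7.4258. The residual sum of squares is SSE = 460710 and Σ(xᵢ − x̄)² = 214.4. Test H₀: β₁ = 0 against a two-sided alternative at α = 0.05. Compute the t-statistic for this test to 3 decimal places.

MSE = SSE/(n − 2) = 460710/223 = 2065.96.
SE(b_1) = √(MSE/Sₓₓ) = √(2065.96/214.4) = 3.1042.
t = 7.4258 / 3.1042 = 2.392.
df = n − 2 = 223.
Two-sided p ≈ 0.0176, which is < 0.05, so reject H₀.
There is evidence that daily sodium intake is associated with systolic blood pressure.

t = 2.392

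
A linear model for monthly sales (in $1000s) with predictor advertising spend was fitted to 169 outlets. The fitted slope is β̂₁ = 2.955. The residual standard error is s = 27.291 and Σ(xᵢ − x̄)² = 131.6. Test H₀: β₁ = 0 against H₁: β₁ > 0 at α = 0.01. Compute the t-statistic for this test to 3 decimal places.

t = 1.242

SE(β̂₁) = s/√Sₓₓ = 27.291/√131.6 = 2.37898.
t = 2.955 / 2.37898 = 1.242.
df = n − 2 = 167.
One-sided p ≈ 0.1080, which is ≥ 0.01, so fail to reject H₀.
The data do not give significant evidence that the true slope on advertising spend is positive.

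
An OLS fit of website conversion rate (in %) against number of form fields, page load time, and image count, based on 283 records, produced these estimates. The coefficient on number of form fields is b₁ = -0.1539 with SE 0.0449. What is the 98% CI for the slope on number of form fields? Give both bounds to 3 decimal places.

df = n − k − 1 = 283 − 3 − 1 = 279.
t* = t_{0.01, 279} = 2.339788.
Margin = t* × SE = 2.339788 × 0.0449 = 0.10506.
CI: -0.1539 ± 0.10506 → (-0.259, -0.049).
With 98% confidence, each one-unit increase in number of form fields is associated with a change of between -0.259 and -0.049 % in website conversion rate, holding the other predictors fixed.

(-0.259, -0.049)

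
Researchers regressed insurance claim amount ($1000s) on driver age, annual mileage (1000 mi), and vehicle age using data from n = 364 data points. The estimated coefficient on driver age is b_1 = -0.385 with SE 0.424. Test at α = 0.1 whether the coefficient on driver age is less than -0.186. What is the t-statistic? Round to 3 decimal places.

H₀: β₁ = -0.186 vs H₁: β₁ < -0.186.
t = (b_1 − β₁⁰)/SE = (-0.385 − (-0.186)) / 0.424 = -0.469.
df = n − k − 1 = 364 − 3 − 1 = 360.
One-sided p ≈ 0.3196, which is ≥ 0.1, so fail to reject H₀.
The data do not give significant evidence that the true slope on driver age is below -0.186 $1000s per unit, holding the other predictors fixed.

t = -0.469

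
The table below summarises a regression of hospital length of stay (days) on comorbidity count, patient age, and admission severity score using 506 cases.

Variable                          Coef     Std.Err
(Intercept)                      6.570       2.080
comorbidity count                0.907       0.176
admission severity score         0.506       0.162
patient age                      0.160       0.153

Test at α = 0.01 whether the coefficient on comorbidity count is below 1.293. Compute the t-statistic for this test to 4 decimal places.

Read off: b = 0.907, SE = 0.176 for comorbidity count.
H₀: β₁ = 1.293 vs H₁: β₁ < 1.293.
t = (0.907 − 1.293) / 0.176 = -2.1932.
df = n − k − 1 = 506 − 3 − 1 = 502.
One-sided p ≈ 0.0144, which is ≥ 0.01, so fail to reject H₀.
The data do not give significant evidence that the true slope on comorbidity count is below 1.293 days per unit, holding the other predictors fixed.

t = -2.1932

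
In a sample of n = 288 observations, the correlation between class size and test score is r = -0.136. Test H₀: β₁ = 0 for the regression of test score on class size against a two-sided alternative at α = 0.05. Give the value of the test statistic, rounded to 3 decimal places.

t = r·√(n − 2)/√(1 − r²) = -0.136·√286/√0.981504 = -2.322.
df = n − 2 = 286.
Two-sided p ≈ 0.0210, which is < 0.05, so reject H₀.
There is evidence of a linear association between class size and test score.

t = -2.322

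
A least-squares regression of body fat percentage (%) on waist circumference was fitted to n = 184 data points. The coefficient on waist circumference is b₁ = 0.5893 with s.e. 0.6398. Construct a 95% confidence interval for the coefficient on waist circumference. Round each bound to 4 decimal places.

df = n − 2 = 184 − 2 = 182.
t* = t_{0.025, 182} = 1.973084.
Margin = t* × SE = 1.973084 × 0.6398 = 1.262379.
CI: 0.5893 ± 1.262379 → (-0.6731, 1.8517).
With 95% confidence, each one-unit increase in waist circumference is associated with a change of between -0.6731 and 1.8517 % in body fat percentage.

(-0.6731, 1.8517)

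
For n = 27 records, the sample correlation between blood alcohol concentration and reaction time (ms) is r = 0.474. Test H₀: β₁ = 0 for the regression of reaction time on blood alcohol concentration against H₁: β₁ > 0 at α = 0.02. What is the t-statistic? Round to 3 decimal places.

t = 2.692

t = r·√(n − 2)/√(1 − r²) = 0.474·√25/√0.775324 = 2.692.
df = n − 2 = 25.
One-sided p ≈ 0.0062, which is < 0.02, so reject H₀.
There is evidence of a linear association between blood alcohol concentration and reaction time.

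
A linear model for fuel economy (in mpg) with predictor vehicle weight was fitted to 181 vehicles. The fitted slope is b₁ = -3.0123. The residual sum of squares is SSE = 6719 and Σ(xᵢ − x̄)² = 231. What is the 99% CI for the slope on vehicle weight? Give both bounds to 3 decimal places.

(-4.062, -1.963)

MSE = SSE/(n − 2) = 6719/179 = 37.5363.
SE(b₁) = √(MSE/Sₓₓ) = √(37.5363/231) = 0.403107.
df = n − 2 = 179.
t* = t_{0.005, 179} = 2.603574.
Margin = t* × SE = 2.603574 × 0.403107 = 1.04952.
CI: -3.0123 ± 1.04952 → (-4.062, -1.963).
With 99% confidence, each one-unit increase in vehicle weight is associated with a change of between -4.062 and -1.963 mpg in fuel economy.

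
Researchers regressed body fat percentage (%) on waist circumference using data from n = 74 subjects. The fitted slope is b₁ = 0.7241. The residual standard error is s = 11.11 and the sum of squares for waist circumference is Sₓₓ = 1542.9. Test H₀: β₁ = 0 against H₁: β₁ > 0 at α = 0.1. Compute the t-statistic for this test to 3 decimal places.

t = 2.560

SE(b₁) = s/√Sₓₓ = 11.11/√1542.9 = 0.282843.
t = 0.7241 / 0.282843 = 2.560.
df = n − 2 = 72.
One-sided p ≈ 0.0063, which is < 0.1, so reject H₀.
There is evidence that the true slope on waist circumference is positive.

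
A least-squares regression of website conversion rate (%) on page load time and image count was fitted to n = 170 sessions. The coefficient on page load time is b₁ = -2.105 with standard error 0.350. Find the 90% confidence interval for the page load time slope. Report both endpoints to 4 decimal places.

(-2.6839, -1.5261)

df = n − k − 1 = 170 − 2 − 1 = 167.
t* = t_{0.05, 167} = 1.654029.
Margin = t* × SE = 1.654029 × 0.350 = 0.578910.
CI: -2.105 ± 0.578910 → (-2.6839, -1.5261).
With 90% confidence, each one-unit increase in page load time is associated with a change of between -2.6839 and -1.5261 % in website conversion rate, holding the other predictors fixed.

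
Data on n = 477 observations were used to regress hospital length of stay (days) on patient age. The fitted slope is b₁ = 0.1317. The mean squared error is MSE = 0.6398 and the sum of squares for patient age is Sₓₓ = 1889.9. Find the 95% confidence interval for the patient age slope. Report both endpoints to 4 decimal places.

SE(b₁) = √(MSE/Sₓₓ) = √(0.6398/1889.9) = 0.0183994.
df = n − 2 = 475.
t* = t_{0.025, 475} = 1.964971.
Margin = t* × SE = 1.964971 × 0.0183994 = 0.036154.
CI: 0.1317 ± 0.036154 → (0.0955, 0.1679).
With 95% confidence, each one-unit increase in patient age is associated with a change of between 0.0955 and 0.1679 days in hospital length of stay.

(0.0955, 0.1679)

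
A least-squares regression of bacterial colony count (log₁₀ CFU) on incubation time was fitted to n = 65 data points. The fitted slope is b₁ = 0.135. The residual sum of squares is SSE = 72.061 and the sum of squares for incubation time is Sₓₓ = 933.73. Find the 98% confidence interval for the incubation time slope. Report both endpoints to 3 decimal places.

(0.051, 0.219)

MSE = SSE/(n − 2) = 72.061/63 = 1.14383.
SE(b₁) = √(MSE/Sₓₓ) = √(1.14383/933.73) = 0.0350001.
df = n − 2 = 63.
t* = t_{0.01, 63} = 2.387008.
Margin = t* × SE = 2.387008 × 0.0350001 = 0.08355.
CI: 0.135 ± 0.08355 → (0.051, 0.219).
With 98% confidence, each one-unit increase in incubation time is associated with a change of between 0.051 and 0.219 log₁₀ CFU in bacterial colony count.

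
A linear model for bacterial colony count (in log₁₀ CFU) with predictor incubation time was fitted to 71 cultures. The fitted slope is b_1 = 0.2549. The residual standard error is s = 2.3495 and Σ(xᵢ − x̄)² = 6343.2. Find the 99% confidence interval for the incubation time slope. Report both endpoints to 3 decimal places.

(0.177, 0.333)

SE(b_1) = s/√Sₓₓ = 2.3495/√6343.2 = 0.0294999.
df = n − 2 = 69.
t* = t_{0.005, 69} = 2.648977.
Margin = t* × SE = 2.648977 × 0.0294999 = 0.07814.
CI: 0.2549 ± 0.07814 → (0.177, 0.333).
With 99% confidence, each one-unit increase in incubation time is associated with a change of between 0.177 and 0.333 log₁₀ CFU in bacterial colony count.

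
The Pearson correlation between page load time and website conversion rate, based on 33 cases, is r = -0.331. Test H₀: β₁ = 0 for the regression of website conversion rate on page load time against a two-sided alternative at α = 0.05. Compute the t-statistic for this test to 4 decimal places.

t = r·√(n − 2)/√(1 − r²) = -0.331·√31/√0.890439 = -1.9530.
df = n − 2 = 31.
Two-sided p ≈ 0.0599, which is ≥ 0.05, so fail to reject H₀.
The data do not give significant evidence of a linear association between page load time and website conversion rate.

t = -1.9530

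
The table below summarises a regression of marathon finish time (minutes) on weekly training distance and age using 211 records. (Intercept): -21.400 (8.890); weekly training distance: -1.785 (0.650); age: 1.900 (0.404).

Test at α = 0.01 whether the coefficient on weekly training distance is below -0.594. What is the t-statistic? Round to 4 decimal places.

t = -1.8323

Read off: b = -1.785, SE = 0.650 for weekly training distance.
H₀: β₁ = -0.594 vs H₁: β₁ < -0.594.
t = (-1.785 − (-0.594)) / 0.650 = -1.8323.
df = n − k − 1 = 211 − 2 − 1 = 208.
One-sided p ≈ 0.0342, which is ≥ 0.01, so fail to reject H₀.
The data do not give significant evidence that the true slope on weekly training distance is below -0.594 minutes per unit, holding the other predictors fixed.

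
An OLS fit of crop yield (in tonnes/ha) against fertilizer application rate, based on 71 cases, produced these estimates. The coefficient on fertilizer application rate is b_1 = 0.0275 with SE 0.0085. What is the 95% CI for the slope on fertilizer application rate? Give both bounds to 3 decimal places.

df = n − 2 = 71 − 2 = 69.
t* = t_{0.025, 69} = 1.994945.
Margin = t* × SE = 1.994945 × 0.0085 = 0.01696.
CI: 0.0275 ± 0.01696 → (0.011, 0.044).
With 95% confidence, each one-unit increase in fertilizer application rate is associated with a change of between 0.011 and 0.044 tonnes/ha in crop yield.

(0.011, 0.044)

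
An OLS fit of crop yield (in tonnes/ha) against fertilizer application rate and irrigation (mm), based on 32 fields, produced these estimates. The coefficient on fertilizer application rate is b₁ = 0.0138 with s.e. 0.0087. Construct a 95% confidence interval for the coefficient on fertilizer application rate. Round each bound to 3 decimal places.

(-0.004, 0.032)

df = n − k − 1 = 32 − 2 − 1 = 29.
t* = t_{0.025, 29} = 2.04523.
Margin = t* × SE = 2.04523 × 0.0087 = 0.01779.
CI: 0.0138 ± 0.01779 → (-0.004, 0.032).
With 95% confidence, each one-unit increase in fertilizer application rate is associated with a change of between -0.004 and 0.032 tonnes/ha in crop yield, holding the other predictors fixed.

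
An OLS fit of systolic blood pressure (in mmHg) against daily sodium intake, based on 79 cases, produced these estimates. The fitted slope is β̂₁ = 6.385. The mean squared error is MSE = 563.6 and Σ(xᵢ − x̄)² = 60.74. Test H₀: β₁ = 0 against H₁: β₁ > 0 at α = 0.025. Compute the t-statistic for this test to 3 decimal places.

t = 2.096

SE(β̂₁) = √(MSE/Sₓₓ) = √(563.6/60.74) = 3.04613.
t = 6.385 / 3.04613 = 2.096.
df = n − 2 = 77.
One-sided p ≈ 0.0197, which is < 0.025, so reject H₀.
There is evidence that the true slope on daily sodium intake is positive.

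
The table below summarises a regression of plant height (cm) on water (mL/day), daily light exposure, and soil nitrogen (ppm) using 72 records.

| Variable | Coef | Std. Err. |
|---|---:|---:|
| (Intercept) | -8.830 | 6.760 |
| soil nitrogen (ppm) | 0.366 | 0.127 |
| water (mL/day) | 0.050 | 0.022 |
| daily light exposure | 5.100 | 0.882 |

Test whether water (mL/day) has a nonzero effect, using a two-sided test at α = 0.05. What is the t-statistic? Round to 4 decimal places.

Read off: b = 0.050, SE = 0.022 for water (mL/day).
H₀: β₁ = 0 vs H₁: β₁ ≠ 0.
t = 0.050 / 0.022 = 2.2727.
df = n − k − 1 = 72 − 3 − 1 = 68.
Two-sided p ≈ 0.0262, which is < 0.05, so reject H₀.
There is evidence that water (mL/day) is associated with plant height, holding the other predictors fixed.

t = 2.2727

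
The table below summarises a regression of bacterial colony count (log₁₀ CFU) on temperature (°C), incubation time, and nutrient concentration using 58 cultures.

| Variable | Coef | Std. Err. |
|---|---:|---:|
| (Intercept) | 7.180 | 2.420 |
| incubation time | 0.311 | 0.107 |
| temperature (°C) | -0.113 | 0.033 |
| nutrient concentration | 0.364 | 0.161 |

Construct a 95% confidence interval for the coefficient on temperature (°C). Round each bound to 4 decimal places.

Read off: b = -0.113, SE = 0.033 for temperature (°C).
df = n − k − 1 = 58 − 3 − 1 = 54.
t* = t_{0.025, 54} = 2.004879.
Margin = t* × SE = 2.004879 × 0.033 = 0.066161.
CI: -0.113 ± 0.066161 → (-0.1792, -0.0468).

(-0.1792, -0.0468)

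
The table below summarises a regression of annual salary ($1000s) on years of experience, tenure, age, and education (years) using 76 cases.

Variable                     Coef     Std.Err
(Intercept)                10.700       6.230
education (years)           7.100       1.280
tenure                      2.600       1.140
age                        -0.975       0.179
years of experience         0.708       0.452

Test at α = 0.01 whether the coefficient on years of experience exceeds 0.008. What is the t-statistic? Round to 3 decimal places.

Read off: b = 0.708, SE = 0.452 for years of experience.
H₀: β₁ = 0.008 vs H₁: β₁ > 0.008.
t = (0.708 − 0.008) / 0.452 = 1.549.
df = n − k − 1 = 76 − 4 − 1 = 71.
One-sided p ≈ 0.0630, which is ≥ 0.01, so fail to reject H₀.
The data do not give significant evidence that the true slope on years of experience exceeds 0.008 $1000s per unit, holding the other predictors fixed.

t = 1.549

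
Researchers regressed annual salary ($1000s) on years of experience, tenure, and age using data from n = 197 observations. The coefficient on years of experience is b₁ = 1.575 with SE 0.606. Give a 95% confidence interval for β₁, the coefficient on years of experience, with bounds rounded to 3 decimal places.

df = n − k − 1 = 197 − 3 − 1 = 193.
t* = t_{0.025, 193} = 1.972332.
Margin = t* × SE = 1.972332 × 0.606 = 1.19523.
CI: 1.575 ± 1.19523 → (0.380, 2.770).
With 95% confidence, each one-unit increase in years of experience is associated with a change of between 0.380 and 2.770 $1000s in annual salary, holding the other predictors fixed.

(0.380, 2.770)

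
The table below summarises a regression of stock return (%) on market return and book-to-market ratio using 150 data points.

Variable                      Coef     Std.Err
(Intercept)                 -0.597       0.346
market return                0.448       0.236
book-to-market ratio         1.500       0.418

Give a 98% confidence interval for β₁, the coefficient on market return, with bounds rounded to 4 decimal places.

(-0.1071, 1.0031)

Read off: b = 0.448, SE = 0.236 for market return.
df = n − k − 1 = 150 − 2 − 1 = 147.
t* = t_{0.01, 147} = 2.351983.
Margin = t* × SE = 2.351983 × 0.236 = 0.555068.
CI: 0.448 ± 0.555068 → (-0.1071, 1.0031).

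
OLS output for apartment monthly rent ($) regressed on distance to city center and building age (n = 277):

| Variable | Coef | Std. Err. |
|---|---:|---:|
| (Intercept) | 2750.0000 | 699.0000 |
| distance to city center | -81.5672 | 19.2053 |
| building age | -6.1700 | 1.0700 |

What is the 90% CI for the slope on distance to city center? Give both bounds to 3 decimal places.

(-113.264, -49.870)

Read off: b = -81.5672, SE = 19.2053 for distance to city center.
df = n − k − 1 = 277 − 2 − 1 = 274.
t* = t_{0.05, 274} = 1.650434.
Margin = t* × SE = 1.650434 × 19.2053 = 31.69708.
CI: -81.5672 ± 31.69708 → (-113.264, -49.870).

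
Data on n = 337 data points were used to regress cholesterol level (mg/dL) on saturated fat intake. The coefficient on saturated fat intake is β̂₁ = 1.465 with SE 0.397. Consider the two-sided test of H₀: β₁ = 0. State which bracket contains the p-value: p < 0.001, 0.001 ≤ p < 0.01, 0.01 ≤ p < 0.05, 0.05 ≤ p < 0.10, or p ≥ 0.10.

t = 1.465 / 0.397 = 3.690.
df = n − 2 = 337 − 2 = 335.
Two-sided p = 2·P(T_{335} > |t|) ≈ 0.0003.
So p < 0.001.

p < 0.001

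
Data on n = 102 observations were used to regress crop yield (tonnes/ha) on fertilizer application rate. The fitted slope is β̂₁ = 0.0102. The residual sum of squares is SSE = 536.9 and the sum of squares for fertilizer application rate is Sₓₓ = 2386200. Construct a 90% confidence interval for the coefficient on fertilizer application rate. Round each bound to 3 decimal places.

MSE = SSE/(n − 2) = 536.9/100 = 5.369.
SE(β̂₁) = √(MSE/Sₓₓ) = √(5.369/2386200) = 0.00150001.
df = n − 2 = 100.
t* = t_{0.05, 100} = 1.660234.
Margin = t* × SE = 1.660234 × 0.00150001 = 0.00249.
CI: 0.0102 ± 0.00249 → (0.008, 0.013).
With 90% confidence, each one-unit increase in fertilizer application rate is associated with a change of between 0.008 and 0.013 tonnes/ha in crop yield.

(0.008, 0.013)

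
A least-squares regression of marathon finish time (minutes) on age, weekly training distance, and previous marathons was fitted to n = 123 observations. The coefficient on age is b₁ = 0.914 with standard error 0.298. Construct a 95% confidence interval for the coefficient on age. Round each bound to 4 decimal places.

df = n − k − 1 = 123 − 3 − 1 = 119.
t* = t_{0.025, 119} = 1.9801.
Margin = t* × SE = 1.9801 × 0.298 = 0.590070.
CI: 0.914 ± 0.590070 → (0.3239, 1.5041).
With 95% confidence, each one-unit increase in age is associated with a change of between 0.3239 and 1.5041 minutes in marathon finish time, holding the other predictors fixed.

(0.3239, 1.5041)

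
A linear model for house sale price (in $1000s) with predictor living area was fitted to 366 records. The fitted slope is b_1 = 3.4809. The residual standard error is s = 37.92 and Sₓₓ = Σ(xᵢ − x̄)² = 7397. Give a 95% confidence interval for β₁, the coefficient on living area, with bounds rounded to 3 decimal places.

SE(b_1) = s/√Sₓₓ = 37.92/√7397 = 0.4409.
df = n − 2 = 364.
t* = t_{0.025, 364} = 1.966503.
Margin = t* × SE = 1.966503 × 0.4409 = 0.86703.
CI: 3.4809 ± 0.86703 → (2.614, 4.348).
With 95% confidence, each one-unit increase in living area is associated with a change of between 2.614 and 4.348 $1000s in house sale price.

(2.614, 4.348)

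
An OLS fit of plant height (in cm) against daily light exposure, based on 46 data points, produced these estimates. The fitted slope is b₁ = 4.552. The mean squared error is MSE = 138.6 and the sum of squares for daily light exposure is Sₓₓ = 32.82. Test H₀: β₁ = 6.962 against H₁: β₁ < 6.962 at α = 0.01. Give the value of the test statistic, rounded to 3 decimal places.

t = -1.173

SE(b₁) = √(MSE/Sₓₓ) = √(138.6/32.82) = 2.055.
t = (4.552 − 6.962) / 2.055 = -1.173.
df = n − 2 = 44.
One-sided p ≈ 0.1236, which is ≥ 0.01, so fail to reject H₀.
The data do not give significant evidence that the true slope on daily light exposure is below 6.962 cm per unit.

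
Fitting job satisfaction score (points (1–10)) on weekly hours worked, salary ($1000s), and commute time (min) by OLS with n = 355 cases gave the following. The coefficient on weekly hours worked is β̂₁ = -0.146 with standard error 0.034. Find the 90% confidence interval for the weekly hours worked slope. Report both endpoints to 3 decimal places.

df = n − k − 1 = 355 − 3 − 1 = 351.
t* = t_{0.05, 351} = 1.649206.
Margin = t* × SE = 1.649206 × 0.034 = 0.05607.
CI: -0.146 ± 0.05607 → (-0.202, -0.090).
With 90% confidence, each one-unit increase in weekly hours worked is associated with a change of between -0.202 and -0.090 points (1–10) in job satisfaction score, holding the other predictors fixed.

(-0.202, -0.090)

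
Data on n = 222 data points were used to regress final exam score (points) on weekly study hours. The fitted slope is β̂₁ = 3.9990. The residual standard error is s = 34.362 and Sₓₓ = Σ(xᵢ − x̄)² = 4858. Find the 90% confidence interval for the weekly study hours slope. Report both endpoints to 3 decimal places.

SE(β̂₁) = s/√Sₓₓ = 34.362/√4858 = 0.493003.
df = n − 2 = 220.
t* = t_{0.05, 220} = 1.651809.
Margin = t* × SE = 1.651809 × 0.493003 = 0.81435.
CI: 3.9990 ± 0.81435 → (3.185, 4.813).
With 90% confidence, each one-unit increase in weekly study hours is associated with a change of between 3.185 and 4.813 points in final exam score.

(3.185, 4.813)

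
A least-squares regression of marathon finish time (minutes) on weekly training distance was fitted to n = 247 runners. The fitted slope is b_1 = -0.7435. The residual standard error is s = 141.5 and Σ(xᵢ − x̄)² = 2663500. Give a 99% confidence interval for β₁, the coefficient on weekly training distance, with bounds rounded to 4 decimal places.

SE(b_1) = s/√Sₓₓ = 141.5/√2663500 = 0.0867022.
df = n − 2 = 245.
t* = t_{0.005, 245} = 2.596045.
Margin = t* × SE = 2.596045 × 0.0867022 = 0.225083.
CI: -0.7435 ± 0.225083 → (-0.9686, -0.5184).
With 99% confidence, each one-unit increase in weekly training distance is associated with a change of between -0.9686 and -0.5184 minutes in marathon finish time.

(-0.9686, -0.5184)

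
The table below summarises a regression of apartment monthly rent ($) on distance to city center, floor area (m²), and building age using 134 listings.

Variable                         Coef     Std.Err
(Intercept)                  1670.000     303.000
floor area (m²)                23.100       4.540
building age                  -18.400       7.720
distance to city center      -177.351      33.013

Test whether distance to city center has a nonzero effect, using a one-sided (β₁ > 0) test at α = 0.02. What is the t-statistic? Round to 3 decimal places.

t = -5.372

Read off: b = -177.351, SE = 33.013 for distance to city center.
H₀: β₁ = 0 vs H₁: β₁ > 0.
t = -177.351 / 33.013 = -5.372.
df = n − k − 1 = 134 − 3 − 1 = 130.
One-sided p ≈ 1.0000, which is ≥ 0.02, so fail to reject H₀.
The data do not give significant evidence that the true slope on distance to city center is positive, holding the other predictors fixed.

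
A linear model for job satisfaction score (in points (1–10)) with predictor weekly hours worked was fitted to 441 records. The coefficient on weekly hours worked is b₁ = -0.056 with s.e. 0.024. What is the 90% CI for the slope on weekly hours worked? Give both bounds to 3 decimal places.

df = n − 2 = 441 − 2 = 439.
t* = t_{0.05, 439} = 1.648332.
Margin = t* × SE = 1.648332 × 0.024 = 0.03956.
CI: -0.056 ± 0.03956 → (-0.096, -0.016).
With 90% confidence, each one-unit increase in weekly hours worked is associated with a change of between -0.096 and -0.016 points (1–10) in job satisfaction score.

(-0.096, -0.016)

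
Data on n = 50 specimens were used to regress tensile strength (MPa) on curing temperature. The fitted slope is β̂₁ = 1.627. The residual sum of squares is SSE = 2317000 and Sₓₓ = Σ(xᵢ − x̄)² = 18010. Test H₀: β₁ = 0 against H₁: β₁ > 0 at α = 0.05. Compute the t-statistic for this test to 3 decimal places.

t = 0.994

MSE = SSE/(n − 2) = 2317000/48 = 48270.8.
SE(β̂₁) = √(MSE/Sₓₓ) = √(48270.8/18010) = 1.63714.
t = 1.627 / 1.63714 = 0.994.
df = n − 2 = 48.
One-sided p ≈ 0.1627, which is ≥ 0.05, so fail to reject H₀.
The data do not give significant evidence that the true slope on curing temperature is positive.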